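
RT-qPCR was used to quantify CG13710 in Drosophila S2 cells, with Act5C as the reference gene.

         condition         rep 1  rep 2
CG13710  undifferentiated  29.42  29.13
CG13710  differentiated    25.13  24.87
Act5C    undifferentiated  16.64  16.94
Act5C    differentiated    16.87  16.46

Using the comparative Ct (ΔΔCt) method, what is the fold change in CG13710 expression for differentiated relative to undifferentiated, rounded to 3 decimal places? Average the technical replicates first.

Mean Ct: CG13710 undifferentiated 29.275; CG13710 differentiated 25.000; Act5C undifferentiated 16.790; Act5C differentiated 16.665
ΔCt(undifferentiated) = 29.275 − 16.790 = 12.485
ΔCt(differentiated) = 25.000 − 16.665 = 8.335
ΔΔCt = 8.335 − 12.485 = -4.150
Fold change = 2^(−(-4.150)) = 2^4.150 = 17.7531

17.753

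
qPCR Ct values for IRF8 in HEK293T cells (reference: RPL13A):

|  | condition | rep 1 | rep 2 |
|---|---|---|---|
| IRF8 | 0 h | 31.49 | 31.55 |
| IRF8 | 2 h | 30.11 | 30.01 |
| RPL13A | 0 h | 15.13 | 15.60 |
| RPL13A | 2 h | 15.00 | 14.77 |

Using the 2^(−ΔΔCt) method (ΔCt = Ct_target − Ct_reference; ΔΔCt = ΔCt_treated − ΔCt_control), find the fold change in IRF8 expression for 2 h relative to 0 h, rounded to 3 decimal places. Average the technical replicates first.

Mean Ct: IRF8 0 h 31.520; IRF8 2 h 30.060; RPL13A 0 h 15.365; RPL13A 2 h 14.885
ΔCt(0 h) = 31.520 − 15.365 = 16.155
ΔCt(2 h) = 30.060 − 14.885 = 15.175
ΔΔCt = 15.175 − 16.155 = -0.980
Fold change = 2^(−(-0.980)) = 2^0.980 = 1.9725

1.972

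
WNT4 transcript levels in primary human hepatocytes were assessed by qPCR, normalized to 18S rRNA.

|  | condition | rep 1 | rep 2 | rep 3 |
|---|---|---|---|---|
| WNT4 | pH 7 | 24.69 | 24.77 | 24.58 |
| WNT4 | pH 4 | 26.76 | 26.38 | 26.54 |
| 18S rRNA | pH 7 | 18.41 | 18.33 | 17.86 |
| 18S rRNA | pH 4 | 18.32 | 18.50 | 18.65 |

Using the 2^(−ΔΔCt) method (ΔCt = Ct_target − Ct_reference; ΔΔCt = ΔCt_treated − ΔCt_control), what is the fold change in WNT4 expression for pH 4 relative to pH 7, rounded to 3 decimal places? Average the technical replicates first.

Mean Ct: WNT4 pH 7 24.680; WNT4 pH 4 26.560; 18S rRNA pH 7 18.200; 18S rRNA pH 4 18.490
ΔCt(pH 7) = 24.680 − 18.200 = 6.480
ΔCt(pH 4) = 26.560 − 18.490 = 8.070
ΔΔCt = 8.070 − 6.480 = 1.590
Fold change = 2^(−1.590) = 0.3322

0.332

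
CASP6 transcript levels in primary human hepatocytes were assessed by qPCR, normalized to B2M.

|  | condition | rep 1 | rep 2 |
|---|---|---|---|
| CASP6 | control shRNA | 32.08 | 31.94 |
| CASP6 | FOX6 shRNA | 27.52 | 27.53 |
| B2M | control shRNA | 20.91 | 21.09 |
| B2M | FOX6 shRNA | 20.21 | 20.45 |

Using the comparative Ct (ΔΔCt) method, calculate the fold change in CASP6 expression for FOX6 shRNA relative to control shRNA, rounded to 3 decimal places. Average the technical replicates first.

14.074

Mean Ct: CASP6 control shRNA 32.010; CASP6 FOX6 shRNA 27.525; B2M control shRNA 21.000; B2M FOX6 shRNA 20.330
ΔCt(control shRNA) = 32.010 − 21.000 = 11.010
ΔCt(FOX6 shRNA) = 27.525 − 20.330 = 7.195
ΔΔCt = 7.195 − 11.010 = -3.815
Fold change = 2^(−(-3.815)) = 2^3.815 = 14.0744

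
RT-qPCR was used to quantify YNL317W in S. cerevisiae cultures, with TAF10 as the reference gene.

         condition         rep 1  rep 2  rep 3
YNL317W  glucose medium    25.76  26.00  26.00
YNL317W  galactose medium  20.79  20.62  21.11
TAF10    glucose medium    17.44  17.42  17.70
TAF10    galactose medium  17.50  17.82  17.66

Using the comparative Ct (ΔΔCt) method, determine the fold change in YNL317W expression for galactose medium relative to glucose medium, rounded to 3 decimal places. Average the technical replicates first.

37.271

Mean Ct: YNL317W glucose medium 25.920; YNL317W galactose medium 20.840; TAF10 glucose medium 17.520; TAF10 galactose medium 17.660
ΔCt(glucose medium) = 25.920 − 17.520 = 8.400
ΔCt(galactose medium) = 20.840 − 17.660 = 3.180
ΔΔCt = 3.180 − 8.400 = -5.220
Fold change = 2^(−(-5.220)) = 2^5.220 = 37.2715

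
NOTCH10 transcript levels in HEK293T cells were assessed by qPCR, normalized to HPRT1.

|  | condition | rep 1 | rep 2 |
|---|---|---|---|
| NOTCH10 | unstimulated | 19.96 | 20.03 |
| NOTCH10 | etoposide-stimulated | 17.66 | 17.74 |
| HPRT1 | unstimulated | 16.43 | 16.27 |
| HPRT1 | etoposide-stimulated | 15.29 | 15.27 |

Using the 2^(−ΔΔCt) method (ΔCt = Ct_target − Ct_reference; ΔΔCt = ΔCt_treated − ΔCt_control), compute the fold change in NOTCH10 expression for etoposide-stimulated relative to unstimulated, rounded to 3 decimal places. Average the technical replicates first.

2.338

Mean Ct: NOTCH10 unstimulated 19.995; NOTCH10 etoposide-stimulated 17.700; HPRT1 unstimulated 16.350; HPRT1 etoposide-stimulated 15.280
ΔCt(unstimulated) = 19.995 − 16.350 = 3.645
ΔCt(etoposide-stimulated) = 17.700 − 15.280 = 2.420
ΔΔCt = 2.420 − 3.645 = -1.225
Fold change = 2^(−(-1.225)) = 2^1.225 = 2.3376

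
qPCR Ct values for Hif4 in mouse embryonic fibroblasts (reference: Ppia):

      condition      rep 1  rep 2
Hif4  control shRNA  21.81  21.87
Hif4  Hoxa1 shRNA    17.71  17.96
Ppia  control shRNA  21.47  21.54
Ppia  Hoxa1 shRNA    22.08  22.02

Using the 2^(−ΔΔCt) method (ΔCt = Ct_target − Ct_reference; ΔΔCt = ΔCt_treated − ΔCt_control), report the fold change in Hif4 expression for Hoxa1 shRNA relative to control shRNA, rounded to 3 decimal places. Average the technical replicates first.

Mean Ct: Hif4 control shRNA 21.840; Hif4 Hoxa1 shRNA 17.835; Ppia control shRNA 21.505; Ppia Hoxa1 shRNA 22.050
ΔCt(control shRNA) = 21.840 − 21.505 = 0.335
ΔCt(Hoxa1 shRNA) = 17.835 − 22.050 = -4.215
ΔΔCt = -4.215 − 0.335 = -4.550
Fold change = 2^(−(-4.550)) = 2^4.550 = 23.4254

23.425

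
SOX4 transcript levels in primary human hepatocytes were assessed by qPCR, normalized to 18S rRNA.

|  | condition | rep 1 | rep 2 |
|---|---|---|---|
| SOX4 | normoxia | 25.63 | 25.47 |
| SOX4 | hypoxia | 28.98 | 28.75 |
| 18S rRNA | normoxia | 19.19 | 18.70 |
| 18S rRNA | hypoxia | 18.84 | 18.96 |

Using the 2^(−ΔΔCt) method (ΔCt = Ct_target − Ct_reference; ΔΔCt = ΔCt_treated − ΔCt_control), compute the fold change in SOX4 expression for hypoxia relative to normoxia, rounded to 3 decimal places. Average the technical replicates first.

Mean Ct: SOX4 normoxia 25.550; SOX4 hypoxia 28.865; 18S rRNA normoxia 18.945; 18S rRNA hypoxia 18.900
ΔCt(normoxia) = 25.550 − 18.945 = 6.605
ΔCt(hypoxia) = 28.865 − 18.900 = 9.965
ΔΔCt = 9.965 − 6.605 = 3.360
Fold change = 2^(−3.360) = 0.0974

0.097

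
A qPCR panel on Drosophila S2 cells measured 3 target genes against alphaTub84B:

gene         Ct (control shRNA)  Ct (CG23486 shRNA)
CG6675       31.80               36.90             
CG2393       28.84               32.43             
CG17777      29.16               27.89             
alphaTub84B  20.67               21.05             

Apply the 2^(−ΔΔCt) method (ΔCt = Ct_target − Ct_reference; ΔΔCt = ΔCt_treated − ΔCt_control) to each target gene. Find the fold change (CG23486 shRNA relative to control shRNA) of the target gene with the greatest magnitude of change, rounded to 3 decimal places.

0.038

CG6675: ΔΔCt = (36.90−21.05) − (31.80−20.67) = 15.85 − 11.13 = 4.72; fold change = 2^-4.72 = 0.038
CG2393: ΔΔCt = (32.43−21.05) − (28.84−20.67) = 11.38 − 8.17 = 3.21; fold change = 2^-3.21 = 0.108
CG17777: ΔΔCt = (27.89−21.05) − (29.16−20.67) = 6.84 − 8.49 = -1.65; fold change = 2^1.65 = 3.138
CG6675 has the largest |ΔΔCt| = 4.72.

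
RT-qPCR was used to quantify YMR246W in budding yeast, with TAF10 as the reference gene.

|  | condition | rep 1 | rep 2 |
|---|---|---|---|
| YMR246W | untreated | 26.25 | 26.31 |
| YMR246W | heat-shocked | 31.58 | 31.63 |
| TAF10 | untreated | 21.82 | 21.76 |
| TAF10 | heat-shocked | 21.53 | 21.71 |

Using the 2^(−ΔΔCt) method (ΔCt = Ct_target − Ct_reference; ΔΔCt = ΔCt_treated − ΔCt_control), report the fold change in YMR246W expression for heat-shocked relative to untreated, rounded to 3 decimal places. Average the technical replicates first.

Mean Ct: YMR246W untreated 26.280; YMR246W heat-shocked 31.605; TAF10 untreated 21.790; TAF10 heat-shocked 21.620
ΔCt(untreated) = 26.280 − 21.790 = 4.490
ΔCt(heat-shocked) = 31.605 − 21.620 = 9.985
ΔΔCt = 9.985 − 4.490 = 5.495
Fold change = 2^(−5.495) = 0.0222

0.022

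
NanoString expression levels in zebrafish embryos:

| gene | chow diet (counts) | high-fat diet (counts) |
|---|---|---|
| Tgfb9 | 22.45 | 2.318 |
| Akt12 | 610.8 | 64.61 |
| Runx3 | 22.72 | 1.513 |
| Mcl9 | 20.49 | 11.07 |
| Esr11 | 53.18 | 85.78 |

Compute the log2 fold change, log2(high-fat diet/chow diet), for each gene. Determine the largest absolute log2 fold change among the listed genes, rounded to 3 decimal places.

3.908

log2(2.318/22.45) = -3.276  (Tgfb9)
log2(64.61/610.8) = -3.241  (Akt12)
log2(1.513/22.72) = -3.908  (Runx3)
log2(11.07/20.49) = -0.888  (Mcl9)
log2(85.78/53.18) = 0.690  (Esr11)
The largest magnitude belongs to Runx3.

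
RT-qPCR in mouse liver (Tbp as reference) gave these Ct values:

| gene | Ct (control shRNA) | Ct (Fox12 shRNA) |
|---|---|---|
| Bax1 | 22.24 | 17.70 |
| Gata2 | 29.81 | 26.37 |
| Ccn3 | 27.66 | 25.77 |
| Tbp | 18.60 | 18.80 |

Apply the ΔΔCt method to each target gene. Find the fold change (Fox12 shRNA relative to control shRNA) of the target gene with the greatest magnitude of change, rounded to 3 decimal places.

26.723

Bax1: ΔΔCt = (17.70−18.80) − (22.24−18.60) = -1.10 − 3.64 = -4.74; fold change = 2^4.74 = 26.723
Gata2: ΔΔCt = (26.37−18.80) − (29.81−18.60) = 7.57 − 11.21 = -3.64; fold change = 2^3.64 = 12.467
Ccn3: ΔΔCt = (25.77−18.80) − (27.66−18.60) = 6.97 − 9.06 = -2.09; fold change = 2^2.09 = 4.257
Bax1 has the largest |ΔΔCt| = 4.74.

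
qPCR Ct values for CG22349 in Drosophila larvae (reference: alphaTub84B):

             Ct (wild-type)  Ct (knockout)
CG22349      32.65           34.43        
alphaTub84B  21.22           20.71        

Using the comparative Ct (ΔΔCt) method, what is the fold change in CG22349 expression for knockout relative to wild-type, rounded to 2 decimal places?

0.20

ΔCt(wild-type) = 32.650 − 21.220 = 11.430
ΔCt(knockout) = 34.430 − 20.710 = 13.720
ΔΔCt = 13.720 − 11.430 = 2.290
Fold change = 2^(−2.290) = 0.204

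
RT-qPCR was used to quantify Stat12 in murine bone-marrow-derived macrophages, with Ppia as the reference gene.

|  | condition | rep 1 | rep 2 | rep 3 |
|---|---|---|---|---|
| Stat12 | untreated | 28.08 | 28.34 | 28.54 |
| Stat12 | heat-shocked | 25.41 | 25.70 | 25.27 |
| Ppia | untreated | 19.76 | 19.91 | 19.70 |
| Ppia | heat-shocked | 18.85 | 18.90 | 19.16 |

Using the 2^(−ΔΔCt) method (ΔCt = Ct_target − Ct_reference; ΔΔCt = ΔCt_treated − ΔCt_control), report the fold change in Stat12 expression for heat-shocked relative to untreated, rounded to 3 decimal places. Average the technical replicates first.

4.112

Mean Ct: Stat12 untreated 28.320; Stat12 heat-shocked 25.460; Ppia untreated 19.790; Ppia heat-shocked 18.970
ΔCt(untreated) = 28.320 − 19.790 = 8.530
ΔCt(heat-shocked) = 25.460 − 18.970 = 6.490
ΔΔCt = 6.490 − 8.530 = -2.040
Fold change = 2^(−(-2.040)) = 2^2.040 = 4.1125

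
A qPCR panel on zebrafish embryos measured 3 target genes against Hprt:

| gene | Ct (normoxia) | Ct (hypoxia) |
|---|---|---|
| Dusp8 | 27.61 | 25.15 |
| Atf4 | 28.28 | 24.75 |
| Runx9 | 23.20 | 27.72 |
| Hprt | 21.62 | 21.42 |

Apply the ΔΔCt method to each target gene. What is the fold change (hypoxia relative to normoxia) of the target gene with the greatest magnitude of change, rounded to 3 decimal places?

Dusp8: ΔΔCt = (25.15−21.42) − (27.61−21.62) = 3.73 − 5.99 = -2.26; fold change = 2^2.26 = 4.790
Atf4: ΔΔCt = (24.75−21.42) − (28.28−21.62) = 3.33 − 6.66 = -3.33; fold change = 2^3.33 = 10.056
Runx9: ΔΔCt = (27.72−21.42) − (23.20−21.62) = 6.30 − 1.58 = 4.72; fold change = 2^-4.72 = 0.038
Runx9 has the largest |ΔΔCt| = 4.72.

0.038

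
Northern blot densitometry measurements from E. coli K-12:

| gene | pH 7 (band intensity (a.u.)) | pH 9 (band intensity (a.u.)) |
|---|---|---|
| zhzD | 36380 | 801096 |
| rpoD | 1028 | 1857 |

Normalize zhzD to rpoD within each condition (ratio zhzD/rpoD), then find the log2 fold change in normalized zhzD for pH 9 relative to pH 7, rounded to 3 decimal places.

3.608

zhzD/rpoD (pH 7) = 36380 / 1028 = 35.389
zhzD/rpoD (pH 9) = 801096 / 1857 = 431.39
Fold change = 431.39 / 35.389 = 12.1900
log2(12.1900) = 3.6076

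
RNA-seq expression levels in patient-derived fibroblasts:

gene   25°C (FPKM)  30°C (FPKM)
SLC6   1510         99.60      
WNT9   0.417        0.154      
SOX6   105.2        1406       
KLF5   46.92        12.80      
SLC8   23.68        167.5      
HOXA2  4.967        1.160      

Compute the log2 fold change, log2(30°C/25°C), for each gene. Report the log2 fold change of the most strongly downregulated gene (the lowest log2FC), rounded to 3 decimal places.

-3.922

log2(99.60/1510) = -3.922  (SLC6)
log2(0.154/0.417) = -1.437  (WNT9)
log2(1406/105.2) = 3.740  (SOX6)
log2(12.80/46.92) = -1.874  (KLF5)
log2(167.5/23.68) = 2.822  (SLC8)
log2(1.160/4.967) = -2.098  (HOXA2)
SLC6 is most strongly downregulated.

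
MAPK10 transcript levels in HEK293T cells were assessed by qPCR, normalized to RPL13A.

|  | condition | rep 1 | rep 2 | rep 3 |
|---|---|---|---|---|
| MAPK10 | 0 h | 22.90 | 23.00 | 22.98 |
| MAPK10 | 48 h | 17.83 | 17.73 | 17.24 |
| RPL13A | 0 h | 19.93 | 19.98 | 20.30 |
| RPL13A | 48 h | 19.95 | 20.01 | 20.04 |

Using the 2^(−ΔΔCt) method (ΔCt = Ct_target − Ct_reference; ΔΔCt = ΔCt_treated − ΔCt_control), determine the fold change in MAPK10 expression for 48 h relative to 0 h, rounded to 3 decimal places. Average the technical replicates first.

39.124

Mean Ct: MAPK10 0 h 22.960; MAPK10 48 h 17.600; RPL13A 0 h 20.070; RPL13A 48 h 20.000
ΔCt(0 h) = 22.960 − 20.070 = 2.890
ΔCt(48 h) = 17.600 − 20.000 = -2.400
ΔΔCt = -2.400 − 2.890 = -5.290
Fold change = 2^(−(-5.290)) = 2^5.290 = 39.1245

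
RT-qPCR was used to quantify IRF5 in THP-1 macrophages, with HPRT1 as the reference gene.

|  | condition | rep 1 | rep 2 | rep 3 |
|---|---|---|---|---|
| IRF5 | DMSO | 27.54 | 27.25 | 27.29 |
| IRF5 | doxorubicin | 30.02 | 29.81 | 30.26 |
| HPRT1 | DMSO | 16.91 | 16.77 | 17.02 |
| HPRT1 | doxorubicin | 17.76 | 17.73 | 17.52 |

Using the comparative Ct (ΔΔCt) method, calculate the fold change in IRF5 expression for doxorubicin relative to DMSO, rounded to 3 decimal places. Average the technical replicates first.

Mean Ct: IRF5 DMSO 27.360; IRF5 doxorubicin 30.030; HPRT1 DMSO 16.900; HPRT1 doxorubicin 17.670
ΔCt(DMSO) = 27.360 − 16.900 = 10.460
ΔCt(doxorubicin) = 30.030 − 17.670 = 12.360
ΔΔCt = 12.360 − 10.460 = 1.900
Fold change = 2^(−1.900) = 0.2679

0.268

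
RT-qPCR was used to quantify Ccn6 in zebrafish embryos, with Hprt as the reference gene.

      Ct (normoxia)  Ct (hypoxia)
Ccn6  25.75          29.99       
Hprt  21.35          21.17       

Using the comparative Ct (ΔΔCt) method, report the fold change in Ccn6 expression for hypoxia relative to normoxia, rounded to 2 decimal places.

ΔCt(normoxia) = 25.750 − 21.350 = 4.400
ΔCt(hypoxia) = 29.990 − 21.170 = 8.820
ΔΔCt = 8.820 − 4.400 = 4.420
Fold change = 2^(−4.420) = 0.047

0.05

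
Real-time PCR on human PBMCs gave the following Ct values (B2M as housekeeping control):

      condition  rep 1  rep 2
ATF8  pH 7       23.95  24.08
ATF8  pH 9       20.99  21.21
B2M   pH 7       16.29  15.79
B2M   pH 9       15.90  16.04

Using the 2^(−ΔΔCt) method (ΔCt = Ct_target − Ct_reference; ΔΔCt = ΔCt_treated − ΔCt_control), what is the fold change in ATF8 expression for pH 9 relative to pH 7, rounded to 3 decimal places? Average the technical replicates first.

7.185

Mean Ct: ATF8 pH 7 24.015; ATF8 pH 9 21.100; B2M pH 7 16.040; B2M pH 9 15.970
ΔCt(pH 7) = 24.015 − 16.040 = 7.975
ΔCt(pH 9) = 21.100 − 15.970 = 5.130
ΔΔCt = 5.130 − 7.975 = -2.845
Fold change = 2^(−(-2.845)) = 2^2.845 = 7.1851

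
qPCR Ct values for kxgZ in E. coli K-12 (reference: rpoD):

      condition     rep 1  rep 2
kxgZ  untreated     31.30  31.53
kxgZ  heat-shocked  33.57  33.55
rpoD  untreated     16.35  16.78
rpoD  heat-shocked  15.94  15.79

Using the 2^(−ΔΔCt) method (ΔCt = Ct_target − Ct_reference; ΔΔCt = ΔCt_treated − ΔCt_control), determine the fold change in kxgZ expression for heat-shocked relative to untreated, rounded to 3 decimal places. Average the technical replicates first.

0.139

Mean Ct: kxgZ untreated 31.415; kxgZ heat-shocked 33.560; rpoD untreated 16.565; rpoD heat-shocked 15.865
ΔCt(untreated) = 31.415 − 16.565 = 14.850
ΔCt(heat-shocked) = 33.560 − 15.865 = 17.695
ΔΔCt = 17.695 − 14.850 = 2.845
Fold change = 2^(−2.845) = 0.1392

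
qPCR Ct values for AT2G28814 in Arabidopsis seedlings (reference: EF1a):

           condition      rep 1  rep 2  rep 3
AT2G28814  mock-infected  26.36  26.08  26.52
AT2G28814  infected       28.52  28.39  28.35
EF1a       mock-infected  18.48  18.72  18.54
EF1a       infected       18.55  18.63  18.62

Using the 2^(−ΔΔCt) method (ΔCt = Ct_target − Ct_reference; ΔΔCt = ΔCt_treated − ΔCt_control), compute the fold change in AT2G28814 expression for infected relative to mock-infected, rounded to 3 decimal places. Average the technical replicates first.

Mean Ct: AT2G28814 mock-infected 26.320; AT2G28814 infected 28.420; EF1a mock-infected 18.580; EF1a infected 18.600
ΔCt(mock-infected) = 26.320 − 18.580 = 7.740
ΔCt(infected) = 28.420 − 18.600 = 9.820
ΔΔCt = 9.820 − 7.740 = 2.080
Fold change = 2^(−2.080) = 0.2365

0.237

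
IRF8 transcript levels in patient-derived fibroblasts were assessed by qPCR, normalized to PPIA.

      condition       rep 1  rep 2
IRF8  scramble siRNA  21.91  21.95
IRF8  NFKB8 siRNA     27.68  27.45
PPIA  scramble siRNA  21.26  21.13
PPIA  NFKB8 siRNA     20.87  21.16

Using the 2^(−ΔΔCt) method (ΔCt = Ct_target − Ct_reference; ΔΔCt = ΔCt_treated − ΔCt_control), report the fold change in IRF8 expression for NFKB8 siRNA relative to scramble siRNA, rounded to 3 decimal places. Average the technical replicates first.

0.018

Mean Ct: IRF8 scramble siRNA 21.930; IRF8 NFKB8 siRNA 27.565; PPIA scramble siRNA 21.195; PPIA NFKB8 siRNA 21.015
ΔCt(scramble siRNA) = 21.930 − 21.195 = 0.735
ΔCt(NFKB8 siRNA) = 27.565 − 21.015 = 6.550
ΔΔCt = 6.550 − 0.735 = 5.815
Fold change = 2^(−5.815) = 0.0178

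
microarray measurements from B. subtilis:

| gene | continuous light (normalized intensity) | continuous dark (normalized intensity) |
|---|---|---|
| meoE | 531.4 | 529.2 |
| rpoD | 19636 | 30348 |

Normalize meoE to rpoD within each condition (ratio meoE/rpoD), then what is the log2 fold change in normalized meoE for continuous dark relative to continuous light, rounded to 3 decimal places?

meoE/rpoD (continuous light) = 531.4 / 19636 = 0.027063
meoE/rpoD (continuous dark) = 529.2 / 30348 = 0.017438
Fold change = 0.017438 / 0.027063 = 0.6443
log2(0.6443) = -0.6341

-0.634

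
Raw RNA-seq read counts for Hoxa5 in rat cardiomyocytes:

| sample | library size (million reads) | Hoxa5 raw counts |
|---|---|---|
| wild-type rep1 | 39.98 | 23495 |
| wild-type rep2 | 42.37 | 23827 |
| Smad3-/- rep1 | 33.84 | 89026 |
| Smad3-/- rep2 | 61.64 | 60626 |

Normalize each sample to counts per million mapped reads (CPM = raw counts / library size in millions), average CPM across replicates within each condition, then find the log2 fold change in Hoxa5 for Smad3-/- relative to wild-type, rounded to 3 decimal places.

CPM(wild-type rep1) = 23495 / 39.98 = 587.6688
CPM(wild-type rep2) = 23827 / 42.37 = 562.3554
CPM(Smad3-/- rep1) = 89026 / 33.84 = 2630.7920
CPM(Smad3-/- rep2) = 60626 / 61.64 = 983.5496
mean CPM(wild-type) = 575.0121; mean CPM(Smad3-/-) = 1807.1708
Fold change = 1807.1708 / 575.0121 = 3.14284
log2(3.14284) = 1.6521

1.652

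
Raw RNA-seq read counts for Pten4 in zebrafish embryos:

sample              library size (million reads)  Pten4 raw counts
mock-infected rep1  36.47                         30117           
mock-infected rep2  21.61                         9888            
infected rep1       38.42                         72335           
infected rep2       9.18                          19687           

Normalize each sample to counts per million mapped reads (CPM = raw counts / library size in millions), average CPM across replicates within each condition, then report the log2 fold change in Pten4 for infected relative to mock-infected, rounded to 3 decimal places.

CPM(mock-infected rep1) = 30117 / 36.47 = 825.8020
CPM(mock-infected rep2) = 9888 / 21.61 = 457.5659
CPM(infected rep1) = 72335 / 38.42 = 1882.7434
CPM(infected rep2) = 19687 / 9.18 = 2144.5534
mean CPM(mock-infected) = 641.6840; mean CPM(infected) = 2013.6484
Fold change = 2013.6484 / 641.6840 = 3.13807
log2(3.13807) = 1.6499

1.650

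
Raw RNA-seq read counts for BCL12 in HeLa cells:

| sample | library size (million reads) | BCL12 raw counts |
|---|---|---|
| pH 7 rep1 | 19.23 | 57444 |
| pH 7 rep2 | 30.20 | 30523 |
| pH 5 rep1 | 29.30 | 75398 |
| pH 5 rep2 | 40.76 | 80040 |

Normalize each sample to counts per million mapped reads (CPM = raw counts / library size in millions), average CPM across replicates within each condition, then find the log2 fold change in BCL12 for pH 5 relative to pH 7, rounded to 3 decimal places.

CPM(pH 7 rep1) = 57444 / 19.23 = 2987.2075
CPM(pH 7 rep2) = 30523 / 30.20 = 1010.6954
CPM(pH 5 rep1) = 75398 / 29.30 = 2573.3106
CPM(pH 5 rep2) = 80040 / 40.76 = 1963.6899
mean CPM(pH 7) = 1998.9514; mean CPM(pH 5) = 2268.5002
Fold change = 2268.5002 / 1998.9514 = 1.13485
log2(1.13485) = 0.1825

0.182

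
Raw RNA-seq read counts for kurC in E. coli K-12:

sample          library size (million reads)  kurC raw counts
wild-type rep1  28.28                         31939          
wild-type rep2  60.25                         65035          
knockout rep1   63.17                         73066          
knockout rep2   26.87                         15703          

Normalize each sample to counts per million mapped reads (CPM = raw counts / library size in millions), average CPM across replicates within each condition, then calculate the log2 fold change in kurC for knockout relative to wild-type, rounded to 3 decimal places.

CPM(wild-type rep1) = 31939 / 28.28 = 1129.3847
CPM(wild-type rep2) = 65035 / 60.25 = 1079.4191
CPM(knockout rep1) = 73066 / 63.17 = 1156.6566
CPM(knockout rep2) = 15703 / 26.87 = 584.4064
mean CPM(wild-type) = 1104.4019; mean CPM(knockout) = 870.5315
Fold change = 870.5315 / 1104.4019 = 0.78824
log2(0.78824) = -0.3433

-0.343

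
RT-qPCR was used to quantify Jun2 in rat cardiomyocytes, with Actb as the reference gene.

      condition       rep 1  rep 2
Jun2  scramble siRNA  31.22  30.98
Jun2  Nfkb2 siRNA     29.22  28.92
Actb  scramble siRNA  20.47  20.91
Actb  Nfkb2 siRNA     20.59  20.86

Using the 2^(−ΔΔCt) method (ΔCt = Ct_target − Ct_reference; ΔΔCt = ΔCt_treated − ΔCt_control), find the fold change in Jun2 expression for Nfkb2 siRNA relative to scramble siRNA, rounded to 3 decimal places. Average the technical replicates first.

Mean Ct: Jun2 scramble siRNA 31.100; Jun2 Nfkb2 siRNA 29.070; Actb scramble siRNA 20.690; Actb Nfkb2 siRNA 20.725
ΔCt(scramble siRNA) = 31.100 − 20.690 = 10.410
ΔCt(Nfkb2 siRNA) = 29.070 − 20.725 = 8.345
ΔΔCt = 8.345 − 10.410 = -2.065
Fold change = 2^(−(-2.065)) = 2^2.065 = 4.1843

4.184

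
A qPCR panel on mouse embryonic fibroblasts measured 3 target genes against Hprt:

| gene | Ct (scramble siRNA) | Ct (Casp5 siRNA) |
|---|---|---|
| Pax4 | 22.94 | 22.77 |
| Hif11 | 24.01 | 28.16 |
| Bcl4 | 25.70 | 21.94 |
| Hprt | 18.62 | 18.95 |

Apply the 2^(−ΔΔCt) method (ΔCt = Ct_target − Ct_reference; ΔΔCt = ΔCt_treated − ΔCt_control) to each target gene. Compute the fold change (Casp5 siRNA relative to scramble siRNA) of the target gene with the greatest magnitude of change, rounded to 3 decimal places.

17.030

Pax4: ΔΔCt = (22.77−18.95) − (22.94−18.62) = 3.82 − 4.32 = -0.50; fold change = 2^0.50 = 1.414
Hif11: ΔΔCt = (28.16−18.95) − (24.01−18.62) = 9.21 − 5.39 = 3.82; fold change = 2^-3.82 = 0.071
Bcl4: ΔΔCt = (21.94−18.95) − (25.70−18.62) = 2.99 − 7.08 = -4.09; fold change = 2^4.09 = 17.030
Bcl4 has the largest |ΔΔCt| = 4.09.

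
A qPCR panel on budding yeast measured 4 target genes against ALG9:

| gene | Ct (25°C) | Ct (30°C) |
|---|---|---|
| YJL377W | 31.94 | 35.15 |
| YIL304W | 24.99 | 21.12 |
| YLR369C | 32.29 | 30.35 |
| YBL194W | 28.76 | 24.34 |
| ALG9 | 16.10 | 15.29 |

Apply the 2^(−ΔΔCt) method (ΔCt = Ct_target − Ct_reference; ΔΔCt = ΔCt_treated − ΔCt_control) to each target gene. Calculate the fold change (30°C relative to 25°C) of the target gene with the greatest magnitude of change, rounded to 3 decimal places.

0.062

YJL377W: ΔΔCt = (35.15−15.29) − (31.94−16.10) = 19.86 − 15.84 = 4.02; fold change = 2^-4.02 = 0.062
YIL304W: ΔΔCt = (21.12−15.29) − (24.99−16.10) = 5.83 − 8.89 = -3.06; fold change = 2^3.06 = 8.340
YLR369C: ΔΔCt = (30.35−15.29) − (32.29−16.10) = 15.06 − 16.19 = -1.13; fold change = 2^1.13 = 2.189
YBL194W: ΔΔCt = (24.34−15.29) − (28.76−16.10) = 9.05 − 12.66 = -3.61; fold change = 2^3.61 = 12.210
YJL377W has the largest |ΔΔCt| = 4.02.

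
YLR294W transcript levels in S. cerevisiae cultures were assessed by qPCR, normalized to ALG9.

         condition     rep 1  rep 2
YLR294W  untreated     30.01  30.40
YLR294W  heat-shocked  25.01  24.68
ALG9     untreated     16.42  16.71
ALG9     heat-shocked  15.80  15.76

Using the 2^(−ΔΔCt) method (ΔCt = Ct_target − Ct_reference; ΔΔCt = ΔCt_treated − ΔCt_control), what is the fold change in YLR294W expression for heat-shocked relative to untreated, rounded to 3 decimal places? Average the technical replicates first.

23.835

Mean Ct: YLR294W untreated 30.205; YLR294W heat-shocked 24.845; ALG9 untreated 16.565; ALG9 heat-shocked 15.780
ΔCt(untreated) = 30.205 − 16.565 = 13.640
ΔCt(heat-shocked) = 24.845 − 15.780 = 9.065
ΔΔCt = 9.065 − 13.640 = -4.575
Fold change = 2^(−(-4.575)) = 2^4.575 = 23.8348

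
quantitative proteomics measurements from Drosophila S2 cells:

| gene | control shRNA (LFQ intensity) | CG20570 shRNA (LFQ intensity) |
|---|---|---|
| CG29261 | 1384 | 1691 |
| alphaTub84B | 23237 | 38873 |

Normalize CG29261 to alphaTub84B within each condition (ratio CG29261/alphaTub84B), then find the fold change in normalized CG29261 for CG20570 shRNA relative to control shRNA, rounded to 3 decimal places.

CG29261/alphaTub84B (control shRNA) = 1384 / 23237 = 0.05956
CG29261/alphaTub84B (CG20570 shRNA) = 1691 / 38873 = 0.043501
Fold change = 0.043501 / 0.05956 = 0.7304

0.730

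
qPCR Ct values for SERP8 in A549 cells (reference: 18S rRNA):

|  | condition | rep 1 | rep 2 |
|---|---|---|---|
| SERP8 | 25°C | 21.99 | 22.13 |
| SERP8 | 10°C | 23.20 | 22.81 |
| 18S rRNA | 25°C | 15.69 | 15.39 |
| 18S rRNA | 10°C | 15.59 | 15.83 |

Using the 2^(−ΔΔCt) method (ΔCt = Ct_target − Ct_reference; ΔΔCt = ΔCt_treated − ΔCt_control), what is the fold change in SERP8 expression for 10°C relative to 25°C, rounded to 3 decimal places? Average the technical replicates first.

Mean Ct: SERP8 25°C 22.060; SERP8 10°C 23.005; 18S rRNA 25°C 15.540; 18S rRNA 10°C 15.710
ΔCt(25°C) = 22.060 − 15.540 = 6.520
ΔCt(10°C) = 23.005 − 15.710 = 7.295
ΔΔCt = 7.295 − 6.520 = 0.775
Fold change = 2^(−0.775) = 0.5844

0.584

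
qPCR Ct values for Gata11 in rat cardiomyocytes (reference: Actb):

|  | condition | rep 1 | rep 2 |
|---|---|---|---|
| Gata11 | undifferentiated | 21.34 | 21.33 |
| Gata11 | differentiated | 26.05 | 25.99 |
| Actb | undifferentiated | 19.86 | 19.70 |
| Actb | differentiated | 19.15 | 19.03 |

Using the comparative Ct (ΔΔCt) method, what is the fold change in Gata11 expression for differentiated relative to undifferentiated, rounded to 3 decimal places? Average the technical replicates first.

0.024

Mean Ct: Gata11 undifferentiated 21.335; Gata11 differentiated 26.020; Actb undifferentiated 19.780; Actb differentiated 19.090
ΔCt(undifferentiated) = 21.335 − 19.780 = 1.555
ΔCt(differentiated) = 26.020 − 19.090 = 6.930
ΔΔCt = 6.930 − 1.555 = 5.375
Fold change = 2^(−5.375) = 0.0241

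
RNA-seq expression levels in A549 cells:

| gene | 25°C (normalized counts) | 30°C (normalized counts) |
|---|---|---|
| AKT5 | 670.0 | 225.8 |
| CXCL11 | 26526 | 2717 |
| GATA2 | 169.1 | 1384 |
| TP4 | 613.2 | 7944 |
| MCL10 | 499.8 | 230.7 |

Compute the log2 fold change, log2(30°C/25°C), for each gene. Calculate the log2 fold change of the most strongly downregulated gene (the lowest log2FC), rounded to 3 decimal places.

log2(225.8/670.0) = -1.569  (AKT5)
log2(2717/26526) = -3.287  (CXCL11)
log2(1384/169.1) = 3.033  (GATA2)
log2(7944/613.2) = 3.695  (TP4)
log2(230.7/499.8) = -1.115  (MCL10)
CXCL11 is most strongly downregulated.

-3.287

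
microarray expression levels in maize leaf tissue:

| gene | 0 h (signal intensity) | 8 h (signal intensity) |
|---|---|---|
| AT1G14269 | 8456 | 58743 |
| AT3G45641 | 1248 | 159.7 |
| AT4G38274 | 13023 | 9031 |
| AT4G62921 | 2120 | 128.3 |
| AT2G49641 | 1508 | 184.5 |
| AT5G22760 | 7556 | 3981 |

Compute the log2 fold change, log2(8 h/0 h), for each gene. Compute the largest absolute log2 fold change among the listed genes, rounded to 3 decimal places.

log2(58743/8456) = 2.796  (AT1G14269)
log2(159.7/1248) = -2.966  (AT3G45641)
log2(9031/13023) = -0.528  (AT4G38274)
log2(128.3/2120) = -4.046  (AT4G62921)
log2(184.5/1508) = -3.031  (AT2G49641)
log2(3981/7556) = -0.924  (AT5G22760)
The largest magnitude belongs to AT4G62921.

4.046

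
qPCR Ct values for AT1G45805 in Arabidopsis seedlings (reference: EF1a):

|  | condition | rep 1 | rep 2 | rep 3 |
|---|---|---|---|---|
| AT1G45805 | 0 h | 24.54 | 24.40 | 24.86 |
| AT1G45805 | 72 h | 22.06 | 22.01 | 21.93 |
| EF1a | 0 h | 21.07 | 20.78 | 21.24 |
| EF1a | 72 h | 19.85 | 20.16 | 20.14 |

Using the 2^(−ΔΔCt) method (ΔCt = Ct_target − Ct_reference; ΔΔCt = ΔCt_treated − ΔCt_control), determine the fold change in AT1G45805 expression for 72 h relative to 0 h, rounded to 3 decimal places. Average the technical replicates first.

3.074

Mean Ct: AT1G45805 0 h 24.600; AT1G45805 72 h 22.000; EF1a 0 h 21.030; EF1a 72 h 20.050
ΔCt(0 h) = 24.600 − 21.030 = 3.570
ΔCt(72 h) = 22.000 − 20.050 = 1.950
ΔΔCt = 1.950 − 3.570 = -1.620
Fold change = 2^(−(-1.620)) = 2^1.620 = 3.0738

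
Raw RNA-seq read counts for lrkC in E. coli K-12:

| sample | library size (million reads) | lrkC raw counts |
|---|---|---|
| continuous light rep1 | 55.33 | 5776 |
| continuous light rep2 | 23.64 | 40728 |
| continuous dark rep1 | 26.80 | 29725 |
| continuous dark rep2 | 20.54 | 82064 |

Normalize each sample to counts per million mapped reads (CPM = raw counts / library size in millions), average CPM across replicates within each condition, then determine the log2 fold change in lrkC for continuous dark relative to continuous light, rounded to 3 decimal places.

CPM(continuous light rep1) = 5776 / 55.33 = 104.3918
CPM(continuous light rep2) = 40728 / 23.64 = 1722.8426
CPM(continuous dark rep1) = 29725 / 26.80 = 1109.1418
CPM(continuous dark rep2) = 82064 / 20.54 = 3995.3262
mean CPM(continuous light) = 913.6172; mean CPM(continuous dark) = 2552.2340
Fold change = 2552.2340 / 913.6172 = 2.79355
log2(2.79355) = 1.4821

1.482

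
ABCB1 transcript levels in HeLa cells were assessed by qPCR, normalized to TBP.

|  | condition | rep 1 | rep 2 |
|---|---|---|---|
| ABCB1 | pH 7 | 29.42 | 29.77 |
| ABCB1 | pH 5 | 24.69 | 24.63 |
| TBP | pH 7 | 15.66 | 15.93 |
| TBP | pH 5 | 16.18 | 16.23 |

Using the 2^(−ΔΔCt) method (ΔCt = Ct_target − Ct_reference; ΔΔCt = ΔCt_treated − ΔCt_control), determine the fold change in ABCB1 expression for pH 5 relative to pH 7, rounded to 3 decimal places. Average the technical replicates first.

Mean Ct: ABCB1 pH 7 29.595; ABCB1 pH 5 24.660; TBP pH 7 15.795; TBP pH 5 16.205
ΔCt(pH 7) = 29.595 − 15.795 = 13.800
ΔCt(pH 5) = 24.660 − 16.205 = 8.455
ΔΔCt = 8.455 − 13.800 = -5.345
Fold change = 2^(−(-5.345)) = 2^5.345 = 40.6448

40.645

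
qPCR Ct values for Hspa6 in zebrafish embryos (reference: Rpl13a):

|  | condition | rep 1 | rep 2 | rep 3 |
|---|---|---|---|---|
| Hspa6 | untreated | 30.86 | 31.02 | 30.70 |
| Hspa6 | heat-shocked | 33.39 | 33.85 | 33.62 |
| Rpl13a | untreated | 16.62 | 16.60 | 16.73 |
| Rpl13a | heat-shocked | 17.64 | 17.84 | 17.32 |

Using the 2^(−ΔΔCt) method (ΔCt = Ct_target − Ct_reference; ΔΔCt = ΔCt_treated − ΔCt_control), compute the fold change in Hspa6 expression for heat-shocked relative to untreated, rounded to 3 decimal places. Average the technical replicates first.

0.285

Mean Ct: Hspa6 untreated 30.860; Hspa6 heat-shocked 33.620; Rpl13a untreated 16.650; Rpl13a heat-shocked 17.600
ΔCt(untreated) = 30.860 − 16.650 = 14.210
ΔCt(heat-shocked) = 33.620 − 17.600 = 16.020
ΔΔCt = 16.020 − 14.210 = 1.810
Fold change = 2^(−1.810) = 0.2852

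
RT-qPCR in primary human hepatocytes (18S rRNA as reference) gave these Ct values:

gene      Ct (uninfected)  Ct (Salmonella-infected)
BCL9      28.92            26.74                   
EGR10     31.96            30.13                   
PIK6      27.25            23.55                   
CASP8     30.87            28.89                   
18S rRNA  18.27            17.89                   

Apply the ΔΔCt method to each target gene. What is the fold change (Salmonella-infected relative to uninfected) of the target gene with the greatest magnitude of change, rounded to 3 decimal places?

BCL9: ΔΔCt = (26.74−17.89) − (28.92−18.27) = 8.85 − 10.65 = -1.80; fold change = 2^1.80 = 3.482
EGR10: ΔΔCt = (30.13−17.89) − (31.96−18.27) = 12.24 − 13.69 = -1.45; fold change = 2^1.45 = 2.732
PIK6: ΔΔCt = (23.55−17.89) − (27.25−18.27) = 5.66 − 8.98 = -3.32; fold change = 2^3.32 = 9.987
CASP8: ΔΔCt = (28.89−17.89) − (30.87−18.27) = 11.00 − 12.60 = -1.60; fold change = 2^1.60 = 3.031
PIK6 has the largest |ΔΔCt| = 3.32.

9.987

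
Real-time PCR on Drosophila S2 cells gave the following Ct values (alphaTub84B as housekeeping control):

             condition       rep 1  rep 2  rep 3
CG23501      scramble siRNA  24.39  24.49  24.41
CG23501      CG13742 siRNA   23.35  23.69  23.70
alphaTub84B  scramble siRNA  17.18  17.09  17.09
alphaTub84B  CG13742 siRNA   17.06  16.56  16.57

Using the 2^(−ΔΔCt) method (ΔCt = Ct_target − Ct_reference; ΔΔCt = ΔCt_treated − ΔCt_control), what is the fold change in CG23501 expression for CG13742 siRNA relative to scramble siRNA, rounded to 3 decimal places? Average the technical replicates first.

1.376

Mean Ct: CG23501 scramble siRNA 24.430; CG23501 CG13742 siRNA 23.580; alphaTub84B scramble siRNA 17.120; alphaTub84B CG13742 siRNA 16.730
ΔCt(scramble siRNA) = 24.430 − 17.120 = 7.310
ΔCt(CG13742 siRNA) = 23.580 − 16.730 = 6.850
ΔΔCt = 6.850 − 7.310 = -0.460
Fold change = 2^(−(-0.460)) = 2^0.460 = 1.3755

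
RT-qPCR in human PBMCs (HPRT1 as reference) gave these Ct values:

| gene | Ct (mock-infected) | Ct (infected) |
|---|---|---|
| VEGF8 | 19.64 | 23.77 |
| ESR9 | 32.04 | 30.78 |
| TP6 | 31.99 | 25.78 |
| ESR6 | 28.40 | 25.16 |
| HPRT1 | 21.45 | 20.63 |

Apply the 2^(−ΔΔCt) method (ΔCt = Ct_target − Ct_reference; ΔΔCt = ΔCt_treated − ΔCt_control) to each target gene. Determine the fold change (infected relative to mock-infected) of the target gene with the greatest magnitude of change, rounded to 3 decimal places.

VEGF8: ΔΔCt = (23.77−20.63) − (19.64−21.45) = 3.14 − (-1.81) = 4.95; fold change = 2^-4.95 = 0.032
ESR9: ΔΔCt = (30.78−20.63) − (32.04−21.45) = 10.15 − 10.59 = -0.44; fold change = 2^0.44 = 1.357
TP6: ΔΔCt = (25.78−20.63) − (31.99−21.45) = 5.15 − 10.54 = -5.39; fold change = 2^5.39 = 41.933
ESR6: ΔΔCt = (25.16−20.63) − (28.40−21.45) = 4.53 − 6.95 = -2.42; fold change = 2^2.42 = 5.352
TP6 has the largest |ΔΔCt| = 5.39.

41.933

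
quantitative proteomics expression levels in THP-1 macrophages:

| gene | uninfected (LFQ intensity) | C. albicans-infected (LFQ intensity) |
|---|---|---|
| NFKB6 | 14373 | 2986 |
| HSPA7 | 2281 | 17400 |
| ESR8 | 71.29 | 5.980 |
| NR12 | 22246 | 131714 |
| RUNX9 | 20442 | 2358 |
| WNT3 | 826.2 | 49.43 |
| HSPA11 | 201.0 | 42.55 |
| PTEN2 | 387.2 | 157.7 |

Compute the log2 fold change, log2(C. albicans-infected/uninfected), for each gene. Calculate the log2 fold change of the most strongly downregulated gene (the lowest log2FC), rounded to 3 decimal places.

log2(2986/14373) = -2.267  (NFKB6)
log2(17400/2281) = 2.931  (HSPA7)
log2(5.980/71.29) = -3.575  (ESR8)
log2(131714/22246) = 2.566  (NR12)
log2(2358/20442) = -3.116  (RUNX9)
log2(49.43/826.2) = -4.063  (WNT3)
log2(42.55/201.0) = -2.240  (HSPA11)
log2(157.7/387.2) = -1.296  (PTEN2)
WNT3 is most strongly downregulated.

-4.063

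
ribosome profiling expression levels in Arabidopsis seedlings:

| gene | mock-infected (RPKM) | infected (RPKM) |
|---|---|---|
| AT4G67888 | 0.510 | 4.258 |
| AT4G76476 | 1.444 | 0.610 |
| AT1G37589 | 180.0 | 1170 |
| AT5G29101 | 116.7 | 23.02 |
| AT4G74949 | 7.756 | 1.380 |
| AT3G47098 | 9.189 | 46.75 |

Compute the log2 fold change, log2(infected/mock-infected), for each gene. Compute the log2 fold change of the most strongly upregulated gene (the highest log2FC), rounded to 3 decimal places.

log2(4.258/0.510) = 3.062  (AT4G67888)
log2(0.610/1.444) = -1.243  (AT4G76476)
log2(1170/180.0) = 2.700  (AT1G37589)
log2(23.02/116.7) = -2.342  (AT5G29101)
log2(1.380/7.756) = -2.491  (AT4G74949)
log2(46.75/9.189) = 2.347  (AT3G47098)
AT4G67888 is most strongly upregulated.

3.062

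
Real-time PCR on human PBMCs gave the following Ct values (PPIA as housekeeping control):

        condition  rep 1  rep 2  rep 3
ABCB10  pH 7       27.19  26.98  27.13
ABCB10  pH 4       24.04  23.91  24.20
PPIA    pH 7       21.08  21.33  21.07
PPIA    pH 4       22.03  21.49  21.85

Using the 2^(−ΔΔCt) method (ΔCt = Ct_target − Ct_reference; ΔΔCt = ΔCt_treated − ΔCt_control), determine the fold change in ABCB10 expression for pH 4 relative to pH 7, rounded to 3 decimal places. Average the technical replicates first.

12.817

Mean Ct: ABCB10 pH 7 27.100; ABCB10 pH 4 24.050; PPIA pH 7 21.160; PPIA pH 4 21.790
ΔCt(pH 7) = 27.100 − 21.160 = 5.940
ΔCt(pH 4) = 24.050 − 21.790 = 2.260
ΔΔCt = 2.260 − 5.940 = -3.680
Fold change = 2^(−(-3.680)) = 2^3.680 = 12.8171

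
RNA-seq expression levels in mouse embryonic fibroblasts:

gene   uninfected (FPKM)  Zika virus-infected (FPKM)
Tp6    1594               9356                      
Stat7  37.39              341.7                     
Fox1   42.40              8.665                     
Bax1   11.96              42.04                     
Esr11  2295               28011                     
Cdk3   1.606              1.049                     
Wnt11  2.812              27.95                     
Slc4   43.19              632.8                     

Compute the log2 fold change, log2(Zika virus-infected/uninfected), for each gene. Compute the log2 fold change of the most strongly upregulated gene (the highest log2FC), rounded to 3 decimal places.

log2(9356/1594) = 2.553  (Tp6)
log2(341.7/37.39) = 3.192  (Stat7)
log2(8.665/42.40) = -2.291  (Fox1)
log2(42.04/11.96) = 1.814  (Bax1)
log2(28011/2295) = 3.609  (Esr11)
log2(1.049/1.606) = -0.614  (Cdk3)
log2(27.95/2.812) = 3.313  (Wnt11)
log2(632.8/43.19) = 3.873  (Slc4)
Slc4 is most strongly upregulated.

3.873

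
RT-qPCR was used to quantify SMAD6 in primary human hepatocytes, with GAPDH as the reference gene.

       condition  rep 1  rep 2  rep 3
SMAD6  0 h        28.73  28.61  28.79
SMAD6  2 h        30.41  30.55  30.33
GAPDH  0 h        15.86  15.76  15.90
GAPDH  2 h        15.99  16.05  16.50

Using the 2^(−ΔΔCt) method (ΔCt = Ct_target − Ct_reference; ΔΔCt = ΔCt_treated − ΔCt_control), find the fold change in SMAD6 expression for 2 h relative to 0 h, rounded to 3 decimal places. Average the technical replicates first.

0.384

Mean Ct: SMAD6 0 h 28.710; SMAD6 2 h 30.430; GAPDH 0 h 15.840; GAPDH 2 h 16.180
ΔCt(0 h) = 28.710 − 15.840 = 12.870
ΔCt(2 h) = 30.430 − 16.180 = 14.250
ΔΔCt = 14.250 − 12.870 = 1.380
Fold change = 2^(−1.380) = 0.3842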